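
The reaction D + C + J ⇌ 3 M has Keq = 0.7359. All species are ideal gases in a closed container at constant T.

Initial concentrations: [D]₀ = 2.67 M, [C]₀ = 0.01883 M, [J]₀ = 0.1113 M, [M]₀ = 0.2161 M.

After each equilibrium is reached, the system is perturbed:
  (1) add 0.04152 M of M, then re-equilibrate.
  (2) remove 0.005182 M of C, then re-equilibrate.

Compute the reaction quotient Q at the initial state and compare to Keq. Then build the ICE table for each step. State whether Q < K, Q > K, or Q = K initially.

Q₀ = 1.803; Q > K (proceeds reverse)

Q₀ = 1.803 vs Keq = 0.7359 ⇒ Q>K, reverse
Step 1:
                  D         C         J         M
  I            2.67   0.01883    0.1113    0.2161
  C        0.009263  0.009263  0.009263  -0.02779
  E           2.679   0.02809    0.1206    0.1883
  solve Keq expr → x = -0.009263; check Q = 0.7359
Then add 0.04152 M of M.
Step 2:
                  D         C         J         M
  I           2.679   0.02809    0.1206    0.2298
  C        0.007361  0.007361  0.007361  -0.02208
  E           2.687   0.03545    0.1279    0.2078
  solve Keq expr → x = -0.007361; check Q = 0.7359
Then remove 0.005182 M of C.
Step 3:
                  D         C         J         M
  I           2.687   0.03027    0.1279    0.2078
  C        0.001879  0.001879  0.001879 -0.005637
  E           2.689   0.03215    0.1298    0.2021
  solve Keq expr → x = -0.001879; check Q = 0.7359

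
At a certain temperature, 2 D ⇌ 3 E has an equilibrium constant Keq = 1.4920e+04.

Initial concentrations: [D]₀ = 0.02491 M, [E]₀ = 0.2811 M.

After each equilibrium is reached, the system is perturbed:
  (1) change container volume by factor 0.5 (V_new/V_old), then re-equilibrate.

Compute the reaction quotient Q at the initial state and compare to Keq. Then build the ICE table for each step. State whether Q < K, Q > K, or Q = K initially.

Q₀ = 35.8 vs Keq = 1.4920e+04 ⇒ Q<K, forward
Step 1:
                   D          E
  init       0.02491     0.2811
  Δ         -0.02345    0.03518
  eq        0.001456     0.3163
  solve Keq expr → x = 0.01173; check Q = 1.4920e+04
Then change container volume by factor 0.5 (V_new/V_old).
Step 2:
                   D          E
  init      0.002912     0.6326
  Δ         0.001189  -0.001783
  eq        0.004101     0.6308
  solve Keq expr → x = -5.9448e-04; check Q = 1.4920e+04

Q₀ = 35.8; Q < K (proceeds forward)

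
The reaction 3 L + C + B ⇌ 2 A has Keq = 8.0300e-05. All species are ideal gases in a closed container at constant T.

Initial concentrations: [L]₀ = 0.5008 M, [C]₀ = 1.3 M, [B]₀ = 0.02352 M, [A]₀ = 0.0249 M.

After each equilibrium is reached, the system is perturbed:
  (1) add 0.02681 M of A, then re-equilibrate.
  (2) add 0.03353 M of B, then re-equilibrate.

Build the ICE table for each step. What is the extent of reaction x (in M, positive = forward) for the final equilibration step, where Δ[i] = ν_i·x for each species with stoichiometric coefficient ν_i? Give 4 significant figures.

x = 1.4776e-04 M

Q₀ = 0.1614 vs Keq = 8.0300e-05 ⇒ Q>K, reverse
Step 1:
                    L           C           B           A
  init         0.5008         1.3     0.02352      0.0249
  Δ           0.03621     0.01207     0.01207    -0.02414
  eq            0.537       1.312     0.03559  7.6202e-04
  solve Keq expr → x = -0.01207; check Q = 8.0300e-05
Then add 0.02681 M of A.
Step 2:
                    L           C           B           A
  init          0.537       1.312     0.03559     0.02757
  Δ           0.03986     0.01329     0.01329    -0.02657
  eq           0.5769       1.325     0.04888  9.9927e-04
  solve Keq expr → x = -0.01329; check Q = 8.0300e-05
Then add 0.03353 M of B.
Step 3:
                    L           C           B           A
  init         0.5769       1.325     0.08241  9.9927e-04
  Δ       -4.4329e-04 -1.4776e-04 -1.4776e-04  2.9552e-04
  eq           0.5764       1.325     0.08226    0.001295
  solve Keq expr → x = 1.4776e-04; check Q = 8.0300e-05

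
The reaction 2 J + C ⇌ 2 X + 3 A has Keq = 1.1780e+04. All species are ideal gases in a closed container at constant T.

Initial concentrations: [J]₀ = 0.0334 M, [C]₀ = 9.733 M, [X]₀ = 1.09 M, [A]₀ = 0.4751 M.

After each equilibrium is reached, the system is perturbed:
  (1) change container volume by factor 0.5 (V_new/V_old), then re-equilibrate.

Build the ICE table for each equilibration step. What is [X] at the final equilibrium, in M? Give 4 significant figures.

Q₀ = 11.73 vs Keq = 1.1780e+04 ⇒ Q<K, forward
Step 1:
                   J          C          X          A
  Initial     0.0334      9.733       1.09     0.4751
  Change    -0.03214   -0.01607    0.03214    0.04822
  Equil     0.001256      9.717      1.122     0.5233
  solve Keq expr → x = 0.01607; check Q = 1.1780e+04
Then change container volume by factor 0.5 (V_new/V_old).
Step 2:
                   J          C          X          A
  Initial   0.002511      19.43      2.244      1.047
  Change    0.002479   0.001239  -0.002479  -0.003718
  Equil      0.00499      19.44      2.242      1.043
  solve Keq expr → x = -0.001239; check Q = 1.1780e+04

[X]_eq = 2.242 M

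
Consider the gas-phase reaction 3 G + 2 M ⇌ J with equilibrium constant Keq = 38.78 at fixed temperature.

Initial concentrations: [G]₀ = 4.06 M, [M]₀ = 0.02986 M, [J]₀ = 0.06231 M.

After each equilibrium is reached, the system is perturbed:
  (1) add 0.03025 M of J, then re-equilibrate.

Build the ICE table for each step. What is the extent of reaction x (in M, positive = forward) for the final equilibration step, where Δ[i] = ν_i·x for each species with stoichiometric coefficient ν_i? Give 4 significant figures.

x = -4.9500e-04 M

Q₀ = 1.044 vs Keq = 38.78 ⇒ Q<K, forward
Step 1:
                    G           M           J
  Initial        4.06     0.02986     0.06231
  Change     -0.03664    -0.02443     0.01221
  Equil         4.023    0.005432     0.07452
  solve Keq expr → x = 0.01221; check Q = 38.78
Then add 0.03025 M of J.
Step 2:
                    G           M           J
  Initial       4.023    0.005432      0.1048
  Change     0.001485  9.8999e-04 -4.9500e-04
  Equil         4.025    0.006422      0.1043
  solve Keq expr → x = -4.9500e-04; check Q = 38.78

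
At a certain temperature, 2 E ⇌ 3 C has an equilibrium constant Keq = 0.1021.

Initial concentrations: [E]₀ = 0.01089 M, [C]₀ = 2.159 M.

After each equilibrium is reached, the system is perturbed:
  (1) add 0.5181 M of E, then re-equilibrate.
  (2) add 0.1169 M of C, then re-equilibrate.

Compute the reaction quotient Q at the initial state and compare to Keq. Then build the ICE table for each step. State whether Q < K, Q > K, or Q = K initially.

Q₀ = 8.4860e+04 vs Keq = 0.1021 ⇒ Q>K, reverse
Step 1:
                  E         C
  Initial   0.01089     2.159
  Change      1.104    -1.656
  Equil       1.115    0.5026
  solve Keq expr → x = -0.5521; check Q = 0.1021
Then add 0.5181 M of E.
Step 2:
                  E         C
  Initial     1.633    0.5026
  Change    -0.0824    0.1236
  Equil       1.551    0.6262
  solve Keq expr → x = 0.0412; check Q = 0.1021
Then add 0.1169 M of C.
Step 3:
                  E         C
  Initial     1.551    0.7431
  Change    0.06615  -0.09922
  Equil       1.617    0.6439
  solve Keq expr → x = -0.03307; check Q = 0.1021

Q₀ = 8.4860e+04; Q > K (proceeds reverse)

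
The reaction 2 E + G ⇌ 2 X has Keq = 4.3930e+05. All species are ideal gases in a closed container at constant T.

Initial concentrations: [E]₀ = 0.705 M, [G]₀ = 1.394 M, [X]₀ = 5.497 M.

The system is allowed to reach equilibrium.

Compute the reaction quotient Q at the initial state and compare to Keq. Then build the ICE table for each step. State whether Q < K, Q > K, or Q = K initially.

Q₀ = 43.61; Q < K (proceeds forward)

Q₀ = 43.61 vs Keq = 4.3930e+05 ⇒ Q<K, forward
Step 1:
                  E         G         X
  I           0.705     1.394     5.497
  C         -0.6959   -0.3479    0.6959
  E        0.009135     1.046     6.193
  solve Keq expr → x = 0.3479; check Q = 4.3930e+05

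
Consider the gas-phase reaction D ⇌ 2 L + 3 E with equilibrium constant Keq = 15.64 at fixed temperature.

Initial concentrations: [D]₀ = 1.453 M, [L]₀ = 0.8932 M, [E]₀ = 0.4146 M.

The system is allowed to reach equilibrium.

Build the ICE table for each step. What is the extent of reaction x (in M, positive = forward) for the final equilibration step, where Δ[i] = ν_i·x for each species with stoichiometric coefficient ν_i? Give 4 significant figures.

x = 0.4358 M

Q₀ = 0.03913 vs Keq = 15.64 ⇒ Q<K, forward
Step 1:
                   D          L          E
  init         1.453     0.8932     0.4146
  Δ          -0.4358     0.8717      1.308
  eq           1.017      1.765      1.722
  solve Keq expr → x = 0.4358; check Q = 15.64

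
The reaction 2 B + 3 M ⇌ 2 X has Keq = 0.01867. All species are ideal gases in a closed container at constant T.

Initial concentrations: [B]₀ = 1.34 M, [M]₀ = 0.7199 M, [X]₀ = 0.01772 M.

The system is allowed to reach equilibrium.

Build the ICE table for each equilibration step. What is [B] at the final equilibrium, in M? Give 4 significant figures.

[B]_eq = 1.273 M

Q₀ = 4.6871e-04 vs Keq = 0.01867 ⇒ Q<K, forward
Step 1:
                    B           M           X
  I              1.34      0.7199     0.01772
  C          -0.06705     -0.1006     0.06705
  E             1.273      0.6193     0.08477
  solve Keq expr → x = 0.03353; check Q = 0.01867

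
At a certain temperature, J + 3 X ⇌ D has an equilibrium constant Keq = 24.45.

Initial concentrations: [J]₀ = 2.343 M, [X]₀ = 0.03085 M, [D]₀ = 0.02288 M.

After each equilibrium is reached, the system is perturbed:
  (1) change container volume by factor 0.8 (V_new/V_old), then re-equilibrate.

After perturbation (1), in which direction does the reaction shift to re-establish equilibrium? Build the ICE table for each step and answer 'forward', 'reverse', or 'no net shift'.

Q₀ = 332.6 vs Keq = 24.45 ⇒ Q>K, reverse
Step 1:
                   J          X          D
  I            2.343    0.03085    0.02288
  C         0.009972    0.02992  -0.009972
  E            2.353    0.06077    0.01291
  solve Keq expr → x = -0.009972; check Q = 24.45
Then change container volume by factor 0.8 (V_new/V_old).
Step 2:
                   J          X          D
  I            2.941    0.07596    0.01614
  C        -0.003635   -0.01091   0.003635
  E            2.938    0.06505    0.01977
  solve Keq expr → x = 0.003635; check Q = 24.45

Direction: forward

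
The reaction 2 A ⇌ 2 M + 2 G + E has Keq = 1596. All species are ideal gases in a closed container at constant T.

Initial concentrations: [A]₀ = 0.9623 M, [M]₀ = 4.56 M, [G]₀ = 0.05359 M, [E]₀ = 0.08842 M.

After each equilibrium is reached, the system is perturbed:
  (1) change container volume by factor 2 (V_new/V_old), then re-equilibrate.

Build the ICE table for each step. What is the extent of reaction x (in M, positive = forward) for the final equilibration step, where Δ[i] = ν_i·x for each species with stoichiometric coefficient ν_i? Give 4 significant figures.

Q₀ = 0.005702 vs Keq = 1596 ⇒ Q<K, forward
Step 1:
                  A         M         G         E
  I          0.9623      4.56   0.05359   0.08842
  C         -0.8713    0.8713    0.8713    0.4356
  E         0.09102     5.431    0.9249    0.5241
  solve Keq expr → x = 0.4356; check Q = 1596
Then change container volume by factor 2 (V_new/V_old).
Step 2:
                  A         M         G         E
  I         0.04551     2.716    0.4624     0.262
  C        -0.02783   0.02783   0.02783   0.01391
  E         0.01769     2.743    0.4903    0.2759
  solve Keq expr → x = 0.01391; check Q = 1596

x = 0.01391 M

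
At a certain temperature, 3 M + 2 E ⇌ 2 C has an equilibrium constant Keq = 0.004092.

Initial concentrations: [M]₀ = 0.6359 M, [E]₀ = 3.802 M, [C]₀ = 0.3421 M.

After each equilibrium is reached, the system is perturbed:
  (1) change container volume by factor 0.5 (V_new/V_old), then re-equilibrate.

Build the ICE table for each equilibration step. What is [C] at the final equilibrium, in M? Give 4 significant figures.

Q₀ = 0.03149 vs Keq = 0.004092 ⇒ Q>K, reverse
Step 1:
                  M         E         C
  init       0.6359     3.802    0.3421
  Δ          0.2156    0.1438   -0.1438
  eq         0.8515     3.946    0.1983
  solve Keq expr → x = -0.07188; check Q = 0.004092
Then change container volume by factor 0.5 (V_new/V_old).
Step 2:
                  M         E         C
  init        1.703     7.892    0.3967
  Δ           -0.44   -0.2933    0.2933
  eq          1.263     7.598      0.69
  solve Keq expr → x = 0.1467; check Q = 0.004092

[C]_eq = 0.69 M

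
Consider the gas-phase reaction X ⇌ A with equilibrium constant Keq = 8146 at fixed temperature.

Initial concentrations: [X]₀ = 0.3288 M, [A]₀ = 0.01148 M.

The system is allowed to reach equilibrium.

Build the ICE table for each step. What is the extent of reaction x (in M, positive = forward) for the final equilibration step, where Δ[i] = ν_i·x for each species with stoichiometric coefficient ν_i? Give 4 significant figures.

x = 0.3288 M

Q₀ = 0.03491 vs Keq = 8146 ⇒ Q<K, forward
Step 1:
                  X         A
  I          0.3288   0.01148
  C         -0.3288    0.3288
  E       4.1768e-05    0.3402
  solve Keq expr → x = 0.3288; check Q = 8146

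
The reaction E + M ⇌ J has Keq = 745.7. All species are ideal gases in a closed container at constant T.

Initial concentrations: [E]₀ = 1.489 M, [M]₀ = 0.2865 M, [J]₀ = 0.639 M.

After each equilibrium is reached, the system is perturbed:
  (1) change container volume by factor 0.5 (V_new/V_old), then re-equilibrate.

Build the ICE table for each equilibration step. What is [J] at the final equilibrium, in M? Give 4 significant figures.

[J]_eq = 1.85 M

Q₀ = 1.498 vs Keq = 745.7 ⇒ Q<K, forward
Step 1:
                  E         M         J
  Initial     1.489    0.2865     0.639
  Change    -0.2855   -0.2855    0.2855
  Equil       1.204   0.00103    0.9245
  solve Keq expr → x = 0.2855; check Q = 745.7
Then change container volume by factor 0.5 (V_new/V_old).
Step 2:
                  E         M         J
  Initial     2.407   0.00206     1.849
  Change  -0.001029 -0.001029  0.001029
  Equil       2.406  0.001031      1.85
  solve Keq expr → x = 0.001029; check Q = 745.7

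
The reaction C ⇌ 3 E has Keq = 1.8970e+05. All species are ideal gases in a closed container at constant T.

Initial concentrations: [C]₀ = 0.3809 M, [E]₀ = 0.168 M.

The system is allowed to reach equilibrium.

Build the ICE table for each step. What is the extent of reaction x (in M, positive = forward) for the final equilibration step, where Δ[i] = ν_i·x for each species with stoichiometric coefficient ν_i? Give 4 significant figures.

x = 0.3809 M

Q₀ = 0.01245 vs Keq = 1.8970e+05 ⇒ Q<K, forward
Step 1:
                   C          E
  Initial     0.3809      0.168
  Change     -0.3809      1.143
  Equil   1.1869e-05      1.311
  solve Keq expr → x = 0.3809; check Q = 1.8970e+05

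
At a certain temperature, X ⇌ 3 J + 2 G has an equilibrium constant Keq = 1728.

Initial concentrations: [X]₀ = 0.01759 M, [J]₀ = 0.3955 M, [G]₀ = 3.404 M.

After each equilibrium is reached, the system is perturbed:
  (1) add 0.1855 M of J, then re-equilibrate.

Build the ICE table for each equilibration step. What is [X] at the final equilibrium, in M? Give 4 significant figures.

[X]_eq = 0.001697 M

Q₀ = 40.75 vs Keq = 1728 ⇒ Q<K, forward
Step 1:
                    X           J           G
  Initial     0.01759      0.3955       3.404
  Change     -0.01698     0.05094     0.03396
  Equil    6.0864e-04      0.4464       3.438
  solve Keq expr → x = 0.01698; check Q = 1728
Then add 0.1855 M of J.
Step 2:
                    X           J           G
  Initial  6.0864e-04      0.6319       3.438
  Change     0.001089   -0.003266   -0.002178
  Equil      0.001697      0.6287       3.436
  solve Keq expr → x = -0.001089; check Q = 1728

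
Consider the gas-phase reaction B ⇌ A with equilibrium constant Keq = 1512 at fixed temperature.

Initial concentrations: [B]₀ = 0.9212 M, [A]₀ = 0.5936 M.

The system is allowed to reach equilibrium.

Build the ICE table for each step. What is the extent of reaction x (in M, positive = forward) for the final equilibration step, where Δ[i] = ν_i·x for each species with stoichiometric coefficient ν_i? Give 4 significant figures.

x = 0.9202 M

Q₀ = 0.6444 vs Keq = 1512 ⇒ Q<K, forward
Step 1:
                    B           A
  Initial      0.9212      0.5936
  Change      -0.9202      0.9202
  Equil      0.001001       1.514
  solve Keq expr → x = 0.9202; check Q = 1512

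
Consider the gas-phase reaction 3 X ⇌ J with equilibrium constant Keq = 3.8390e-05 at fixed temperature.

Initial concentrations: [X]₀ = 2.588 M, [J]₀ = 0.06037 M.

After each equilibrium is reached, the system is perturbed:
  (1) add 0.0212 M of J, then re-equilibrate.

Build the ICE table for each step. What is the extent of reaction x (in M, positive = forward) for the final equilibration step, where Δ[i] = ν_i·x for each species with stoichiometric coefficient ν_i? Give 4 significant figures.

Q₀ = 0.003483 vs Keq = 3.8390e-05 ⇒ Q>K, reverse
Step 1:
                   X          J
  Initial      2.588    0.06037
  Change      0.1787   -0.05956
  Equil        2.767 8.1300e-04
  solve Keq expr → x = -0.05956; check Q = 3.8390e-05
Then add 0.0212 M of J.
Step 2:
                   X          J
  Initial      2.767    0.02201
  Change     0.06343   -0.02114
  Equil         2.83 8.7021e-04
  solve Keq expr → x = -0.02114; check Q = 3.8390e-05

x = -0.02114 M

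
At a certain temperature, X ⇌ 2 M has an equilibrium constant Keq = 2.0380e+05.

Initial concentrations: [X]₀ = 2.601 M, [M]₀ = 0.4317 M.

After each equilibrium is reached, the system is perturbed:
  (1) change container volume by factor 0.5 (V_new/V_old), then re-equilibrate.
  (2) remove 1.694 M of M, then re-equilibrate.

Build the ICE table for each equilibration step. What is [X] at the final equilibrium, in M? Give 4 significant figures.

Q₀ = 0.07165 vs Keq = 2.0380e+05 ⇒ Q<K, forward
Step 1:
                  X         M
  Initial     2.601    0.4317
  Change     -2.601     5.202
  Equil   1.5572e-04     5.633
  solve Keq expr → x = 2.601; check Q = 2.0380e+05
Then change container volume by factor 0.5 (V_new/V_old).
Step 2:
                  X         M
  Initial 3.1143e-04     11.27
  Change  3.1136e-04 -6.2273e-04
  Equil   6.2280e-04     11.27
  solve Keq expr → x = -3.1136e-04; check Q = 2.0380e+05
Then remove 1.694 M of M.
Step 3:
                  X         M
  Initial 6.2280e-04     9.572
  Change  -1.7318e-04 3.4635e-04
  Equil   4.4962e-04     9.573
  solve Keq expr → x = 1.7318e-04; check Q = 2.0380e+05

[X]_eq = 4.4962e-04 M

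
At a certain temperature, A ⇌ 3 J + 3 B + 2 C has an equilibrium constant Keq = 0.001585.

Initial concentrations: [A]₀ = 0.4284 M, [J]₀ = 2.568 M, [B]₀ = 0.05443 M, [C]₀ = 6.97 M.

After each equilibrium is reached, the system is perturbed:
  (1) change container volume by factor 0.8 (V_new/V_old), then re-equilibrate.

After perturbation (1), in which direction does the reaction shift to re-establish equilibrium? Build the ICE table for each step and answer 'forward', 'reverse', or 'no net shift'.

Q₀ = 0.3097 vs Keq = 0.001585 ⇒ Q>K, reverse
Step 1:
                    A           J           B           C
  Initial      0.4284       2.568     0.05443        6.97
  Change      0.01492    -0.04475    -0.04475    -0.02983
  Equil        0.4433       2.523    0.009684        6.94
  solve Keq expr → x = -0.01492; check Q = 0.001585
Then change container volume by factor 0.8 (V_new/V_old).
Step 2:
                    A           J           B           C
  Initial      0.5541       3.154      0.0121       8.675
  Change     0.001631   -0.004893   -0.004893   -0.003262
  Equil        0.5558       3.149    0.007212       8.672
  solve Keq expr → x = -0.001631; check Q = 0.001585

Direction: reverse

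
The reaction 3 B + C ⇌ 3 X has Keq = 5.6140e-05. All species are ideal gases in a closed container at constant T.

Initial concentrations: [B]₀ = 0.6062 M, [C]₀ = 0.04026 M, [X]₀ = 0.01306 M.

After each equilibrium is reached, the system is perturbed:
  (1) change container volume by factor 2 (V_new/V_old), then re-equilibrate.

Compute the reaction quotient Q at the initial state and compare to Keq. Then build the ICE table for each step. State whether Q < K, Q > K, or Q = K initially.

Q₀ = 2.4838e-04 vs Keq = 5.6140e-05 ⇒ Q>K, reverse
Step 1:
                    B           C           X
  I            0.6062     0.04026     0.01306
  C          0.004932    0.001644   -0.004932
  E            0.6111      0.0419    0.008128
  solve Keq expr → x = -0.001644; check Q = 5.6140e-05
Then change container volume by factor 2 (V_new/V_old).
Step 2:
                    B           C           X
  I            0.3056     0.02095    0.004064
  C        8.1585e-04  2.7195e-04 -8.1585e-04
  E            0.3064     0.02122    0.003248
  solve Keq expr → x = -2.7195e-04; check Q = 5.6140e-05

Q₀ = 2.4838e-04; Q > K (proceeds reverse)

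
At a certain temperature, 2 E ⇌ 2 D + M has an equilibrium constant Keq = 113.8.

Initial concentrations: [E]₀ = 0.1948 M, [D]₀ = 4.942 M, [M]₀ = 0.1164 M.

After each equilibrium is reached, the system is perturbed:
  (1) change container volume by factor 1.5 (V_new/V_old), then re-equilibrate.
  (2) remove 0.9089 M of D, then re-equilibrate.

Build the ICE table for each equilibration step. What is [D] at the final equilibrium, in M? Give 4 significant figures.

[D]_eq = 2.441 M

Q₀ = 74.92 vs Keq = 113.8 ⇒ Q<K, forward
Step 1:
                    E           D           M
  I            0.1948       4.942      0.1164
  C          -0.02694     0.02694     0.01347
  E            0.1679       4.969      0.1299
  solve Keq expr → x = 0.01347; check Q = 113.8
Then change container volume by factor 1.5 (V_new/V_old).
Step 2:
                    E           D           M
  I            0.1119       3.313     0.08658
  C          -0.01596     0.01596    0.007979
  E           0.09595       3.329     0.09456
  solve Keq expr → x = 0.007979; check Q = 113.8
Then remove 0.9089 M of D.
Step 3:
                    E           D           M
  I           0.09595        2.42     0.09456
  C          -0.02166     0.02166     0.01083
  E           0.07429       2.441      0.1054
  solve Keq expr → x = 0.01083; check Q = 113.8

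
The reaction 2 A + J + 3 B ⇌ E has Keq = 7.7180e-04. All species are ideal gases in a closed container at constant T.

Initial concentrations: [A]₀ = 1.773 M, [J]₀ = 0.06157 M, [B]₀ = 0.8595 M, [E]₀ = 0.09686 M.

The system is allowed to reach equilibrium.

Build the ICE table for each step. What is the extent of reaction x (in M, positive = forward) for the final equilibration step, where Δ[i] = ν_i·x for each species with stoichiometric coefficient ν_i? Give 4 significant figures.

Q₀ = 0.7882 vs Keq = 7.7180e-04 ⇒ Q>K, reverse
Step 1:
                  A         J         B         E
  I           1.773   0.06157    0.8595   0.09686
  C          0.1923   0.09615    0.2884  -0.09615
  E           1.965    0.1577     1.148 7.1123e-04
  solve Keq expr → x = -0.09615; check Q = 7.7180e-04

x = -0.09615 M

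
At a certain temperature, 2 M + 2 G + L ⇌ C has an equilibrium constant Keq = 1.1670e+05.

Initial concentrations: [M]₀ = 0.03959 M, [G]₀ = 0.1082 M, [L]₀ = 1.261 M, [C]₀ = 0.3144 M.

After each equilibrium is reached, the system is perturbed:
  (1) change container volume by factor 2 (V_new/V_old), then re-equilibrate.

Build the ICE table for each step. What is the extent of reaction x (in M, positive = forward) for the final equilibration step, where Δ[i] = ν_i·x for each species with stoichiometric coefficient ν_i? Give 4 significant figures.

Q₀ = 1.3588e+04 vs Keq = 1.1670e+05 ⇒ Q<K, forward
Step 1:
                   M          G          L          C
  I          0.03959     0.1082      1.261     0.3144
  C         -0.02222   -0.02222   -0.01111    0.01111
  E          0.01737    0.08598       1.25     0.3255
  solve Keq expr → x = 0.01111; check Q = 1.1670e+05
Then change container volume by factor 2 (V_new/V_old).
Step 2:
                   M          G          L          C
  I         0.008687    0.04299     0.6249     0.1628
  C           0.0159     0.0159   0.007949  -0.007949
  E          0.02458    0.05889     0.6329     0.1548
  solve Keq expr → x = -0.007949; check Q = 1.1670e+05

x = -0.007949 M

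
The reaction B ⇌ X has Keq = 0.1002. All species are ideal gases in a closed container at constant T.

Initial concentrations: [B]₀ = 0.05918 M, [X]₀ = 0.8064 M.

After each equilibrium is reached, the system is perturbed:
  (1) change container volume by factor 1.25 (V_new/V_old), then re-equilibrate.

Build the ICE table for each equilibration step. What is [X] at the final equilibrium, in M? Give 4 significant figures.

Q₀ = 13.63 vs Keq = 0.1002 ⇒ Q>K, reverse
Step 1:
                   B          X
  I          0.05918     0.8064
  C           0.7276    -0.7276
  E           0.7867    0.07883
  solve Keq expr → x = -0.7276; check Q = 0.1002
Then change container volume by factor 1.25 (V_new/V_old).
Step 2:
                   B          X
  I           0.6294    0.06307
  C                0          0
  E           0.6294    0.06307
  solve Keq expr → x = 0; check Q = 0.1002

[X]_eq = 0.06307 M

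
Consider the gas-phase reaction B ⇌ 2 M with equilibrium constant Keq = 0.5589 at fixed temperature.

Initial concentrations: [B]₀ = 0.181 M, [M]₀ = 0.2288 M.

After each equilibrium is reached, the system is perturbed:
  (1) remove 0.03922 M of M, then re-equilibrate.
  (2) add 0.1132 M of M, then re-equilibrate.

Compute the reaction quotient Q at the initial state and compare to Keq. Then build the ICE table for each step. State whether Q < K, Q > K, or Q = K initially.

Q₀ = 0.2892; Q < K (proceeds forward)

Q₀ = 0.2892 vs Keq = 0.5589 ⇒ Q<K, forward
Step 1:
                  B         M
  Initial     0.181    0.2288
  Change   -0.03058   0.06115
  Equil      0.1504      0.29
  solve Keq expr → x = 0.03058; check Q = 0.5589
Then remove 0.03922 M of M.
Step 2:
                  B         M
  Initial    0.1504    0.2507
  Change   -0.01314   0.02627
  Equil      0.1373     0.277
  solve Keq expr → x = 0.01314; check Q = 0.5589
Then add 0.1132 M of M.
Step 3:
                  B         M
  Initial    0.1373    0.3902
  Change    0.03842  -0.07683
  Equil      0.1757    0.3134
  solve Keq expr → x = -0.03842; check Q = 0.5589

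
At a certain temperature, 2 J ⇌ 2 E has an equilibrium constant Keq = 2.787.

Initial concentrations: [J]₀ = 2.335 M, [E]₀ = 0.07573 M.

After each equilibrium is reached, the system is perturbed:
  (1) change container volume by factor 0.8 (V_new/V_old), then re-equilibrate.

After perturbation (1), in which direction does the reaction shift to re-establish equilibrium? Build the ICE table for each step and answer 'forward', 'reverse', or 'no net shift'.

Direction: no net shift

Q₀ = 0.001052 vs Keq = 2.787 ⇒ Q<K, forward
Step 1:
                   J          E
  init         2.335    0.07573
  Δ           -1.432      1.432
  eq          0.9031      1.508
  solve Keq expr → x = 0.716; check Q = 2.787
Then change container volume by factor 0.8 (V_new/V_old).
Step 2:
                   J          E
  init         1.129      1.885
  Δ                0          0
  eq           1.129      1.885
  solve Keq expr → x = 0; check Q = 2.787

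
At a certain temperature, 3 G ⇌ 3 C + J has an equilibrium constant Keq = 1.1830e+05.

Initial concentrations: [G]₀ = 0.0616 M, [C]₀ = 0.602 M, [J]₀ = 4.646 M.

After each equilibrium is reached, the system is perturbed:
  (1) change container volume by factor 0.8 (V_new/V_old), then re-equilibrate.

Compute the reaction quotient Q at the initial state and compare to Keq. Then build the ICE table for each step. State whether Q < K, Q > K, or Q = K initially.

Q₀ = 4336; Q < K (proceeds forward)

Q₀ = 4336 vs Keq = 1.1830e+05 ⇒ Q<K, forward
Step 1:
                  G         C         J
  init       0.0616     0.602     4.646
  Δ        -0.03976   0.03976   0.01325
  eq        0.02184    0.6418     4.659
  solve Keq expr → x = 0.01325; check Q = 1.1830e+05
Then change container volume by factor 0.8 (V_new/V_old).
Step 2:
                  G         C         J
  init      0.02729    0.8022     5.824
  Δ        0.002032 -0.002032 -6.7731e-04
  eq        0.02933    0.8002     5.823
  solve Keq expr → x = -6.7731e-04; check Q = 1.1830e+05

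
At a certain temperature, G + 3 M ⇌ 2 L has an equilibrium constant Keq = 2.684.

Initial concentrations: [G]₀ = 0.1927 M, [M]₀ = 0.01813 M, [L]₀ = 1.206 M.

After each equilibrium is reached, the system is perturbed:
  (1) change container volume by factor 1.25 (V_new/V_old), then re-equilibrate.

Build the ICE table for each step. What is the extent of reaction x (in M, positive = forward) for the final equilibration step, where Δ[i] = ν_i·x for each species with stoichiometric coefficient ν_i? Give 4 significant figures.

x = -0.0184 M

Q₀ = 1.2665e+06 vs Keq = 2.684 ⇒ Q>K, reverse
Step 1:
                    G           M           L
  Initial      0.1927     0.01813       1.206
  Change       0.2461      0.7382     -0.4922
  Equil        0.4388      0.7564      0.7138
  solve Keq expr → x = -0.2461; check Q = 2.684
Then change container volume by factor 1.25 (V_new/V_old).
Step 2:
                    G           M           L
  Initial       0.351      0.6051      0.5711
  Change       0.0184     0.05521    -0.03681
  Equil        0.3694      0.6603      0.5343
  solve Keq expr → x = -0.0184; check Q = 2.684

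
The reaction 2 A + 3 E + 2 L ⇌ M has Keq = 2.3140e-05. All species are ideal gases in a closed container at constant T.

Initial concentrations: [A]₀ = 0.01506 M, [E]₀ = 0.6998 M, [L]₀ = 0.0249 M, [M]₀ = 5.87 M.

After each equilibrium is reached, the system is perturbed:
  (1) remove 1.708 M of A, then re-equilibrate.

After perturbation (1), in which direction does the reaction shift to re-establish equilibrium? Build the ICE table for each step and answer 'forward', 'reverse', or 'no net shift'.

Direction: reverse

Q₀ = 1.2181e+08 vs Keq = 2.3140e-05 ⇒ Q>K, reverse
Step 1:
                  A         E         L         M
  init      0.01506    0.6998    0.0249      5.87
  Δ            4.44      6.66      4.44     -2.22
  eq          4.455      7.36     4.465      3.65
  solve Keq expr → x = -2.22; check Q = 2.3140e-05
Then remove 1.708 M of A.
Step 2:
                  A         E         L         M
  init        2.747      7.36     4.465      3.65
  Δ          0.5339    0.8009    0.5339    -0.267
  eq          3.281     8.161     4.999     3.383
  solve Keq expr → x = -0.267; check Q = 2.3140e-05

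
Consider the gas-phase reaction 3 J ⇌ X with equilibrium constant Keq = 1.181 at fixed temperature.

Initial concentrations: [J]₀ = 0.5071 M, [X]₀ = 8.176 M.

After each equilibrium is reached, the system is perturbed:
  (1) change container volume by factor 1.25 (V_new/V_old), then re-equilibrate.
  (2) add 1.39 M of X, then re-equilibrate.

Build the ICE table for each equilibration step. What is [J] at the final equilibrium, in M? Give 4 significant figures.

[J]_eq = 1.848 M

Q₀ = 62.7 vs Keq = 1.181 ⇒ Q>K, reverse
Step 1:
                  J         X
  init       0.5071     8.176
  Δ           1.363   -0.4543
  eq           1.87     7.722
  solve Keq expr → x = -0.4543; check Q = 1.181
Then change container volume by factor 1.25 (V_new/V_old).
Step 2:
                  J         X
  init        1.496     6.177
  Δ          0.2326  -0.07755
  eq          1.729       6.1
  solve Keq expr → x = -0.07755; check Q = 1.181
Then add 1.39 M of X.
Step 3:
                  J         X
  init        1.729      7.49
  Δ          0.1191  -0.03972
  eq          1.848      7.45
  solve Keq expr → x = -0.03972; check Q = 1.181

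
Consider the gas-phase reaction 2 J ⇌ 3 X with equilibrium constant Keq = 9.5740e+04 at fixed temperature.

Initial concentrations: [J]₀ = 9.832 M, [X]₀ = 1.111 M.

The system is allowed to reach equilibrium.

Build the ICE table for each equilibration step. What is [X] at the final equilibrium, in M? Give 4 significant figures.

Q₀ = 0.01419 vs Keq = 9.5740e+04 ⇒ Q<K, forward
Step 1:
                   J          X
  init         9.832      1.111
  Δ           -9.634      14.45
  eq          0.1984      15.56
  solve Keq expr → x = 4.817; check Q = 9.5740e+04

[X]_eq = 15.56 M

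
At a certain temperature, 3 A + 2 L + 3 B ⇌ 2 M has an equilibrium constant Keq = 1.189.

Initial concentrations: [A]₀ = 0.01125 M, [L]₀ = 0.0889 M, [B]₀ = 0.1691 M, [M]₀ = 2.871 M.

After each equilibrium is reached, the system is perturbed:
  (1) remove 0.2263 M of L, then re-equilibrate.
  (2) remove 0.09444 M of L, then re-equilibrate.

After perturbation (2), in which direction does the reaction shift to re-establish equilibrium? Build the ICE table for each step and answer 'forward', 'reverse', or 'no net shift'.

Q₀ = 1.5149e+11 vs Keq = 1.189 ⇒ Q>K, reverse
Step 1:
                   A          L          B          M
  I          0.01125     0.0889     0.1691      2.871
  C              1.2     0.8001        1.2    -0.8001
  E            1.211      0.889      1.369      2.071
  solve Keq expr → x = -0.4001; check Q = 1.189
Then remove 0.2263 M of L.
Step 2:
                   A          L          B          M
  I            1.211     0.6627      1.369      2.071
  C          0.08266     0.0551    0.08266    -0.0551
  E            1.294     0.7178      1.452      2.016
  solve Keq expr → x = -0.02755; check Q = 1.189
Then remove 0.09444 M of L.
Step 3:
                   A          L          B          M
  I            1.294     0.6234      1.452      2.016
  C          0.03984    0.02656    0.03984   -0.02656
  E            1.334     0.6499      1.492      1.989
  solve Keq expr → x = -0.01328; check Q = 1.189

Direction: reverse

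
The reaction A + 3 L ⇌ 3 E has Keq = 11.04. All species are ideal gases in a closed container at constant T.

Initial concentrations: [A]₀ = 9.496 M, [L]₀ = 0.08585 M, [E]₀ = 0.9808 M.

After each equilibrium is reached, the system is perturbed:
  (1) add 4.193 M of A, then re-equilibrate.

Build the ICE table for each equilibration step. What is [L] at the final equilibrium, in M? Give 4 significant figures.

Q₀ = 157 vs Keq = 11.04 ⇒ Q>K, reverse
Step 1:
                   A          L          E
  I            9.496    0.08585     0.9808
  C          0.03353     0.1006    -0.1006
  E             9.53     0.1865     0.8802
  solve Keq expr → x = -0.03353; check Q = 11.04
Then add 4.193 M of A.
Step 2:
                   A          L          E
  I            13.72     0.1865     0.8802
  C        -0.005983   -0.01795    0.01795
  E            13.72     0.1685     0.8981
  solve Keq expr → x = 0.005983; check Q = 11.04

[L]_eq = 0.1685 M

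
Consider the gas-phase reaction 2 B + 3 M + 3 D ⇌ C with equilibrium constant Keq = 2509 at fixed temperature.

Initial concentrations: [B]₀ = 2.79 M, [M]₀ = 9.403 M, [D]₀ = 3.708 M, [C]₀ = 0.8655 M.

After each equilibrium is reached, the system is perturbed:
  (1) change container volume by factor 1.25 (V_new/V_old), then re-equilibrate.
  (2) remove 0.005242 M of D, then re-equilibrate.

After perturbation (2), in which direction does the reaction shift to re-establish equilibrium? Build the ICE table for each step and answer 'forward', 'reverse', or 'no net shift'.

Q₀ = 2.6233e-06 vs Keq = 2509 ⇒ Q<K, forward
Step 1:
                    B           M           D           C
  init           2.79       9.403       3.708      0.8655
  Δ             -2.45      -3.674      -3.674       1.225
  eq           0.3405       5.729     0.03369        2.09
  solve Keq expr → x = 1.225; check Q = 2509
Then change container volume by factor 1.25 (V_new/V_old).
Step 2:
                    B           M           D           C
  init         0.2724       4.583     0.02695       1.672
  Δ           0.01132     0.01698     0.01698   -0.005661
  eq           0.2837         4.6     0.04393       1.667
  solve Keq expr → x = -0.005661; check Q = 2509
Then remove 0.005242 M of D.
Step 3:
                    B           M           D           C
  init         0.2837         4.6     0.03869       1.667
  Δ          0.003234    0.004851    0.004851   -0.001617
  eq           0.2869       4.605     0.04354       1.665
  solve Keq expr → x = -0.001617; check Q = 2509

Direction: reverse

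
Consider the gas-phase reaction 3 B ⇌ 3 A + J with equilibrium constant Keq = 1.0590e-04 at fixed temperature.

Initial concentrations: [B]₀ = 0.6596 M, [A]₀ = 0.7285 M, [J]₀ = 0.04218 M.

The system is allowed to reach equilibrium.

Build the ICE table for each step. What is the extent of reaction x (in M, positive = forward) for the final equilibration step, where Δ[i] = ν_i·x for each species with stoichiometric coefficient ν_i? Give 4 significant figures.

Q₀ = 0.05683 vs Keq = 1.0590e-04 ⇒ Q>K, reverse
Step 1:
                  B         A         J
  I          0.6596    0.7285   0.04218
  C          0.1258   -0.1258  -0.04195
  E          0.7854    0.6027 2.3443e-04
  solve Keq expr → x = -0.04195; check Q = 1.0590e-04

x = -0.04195 M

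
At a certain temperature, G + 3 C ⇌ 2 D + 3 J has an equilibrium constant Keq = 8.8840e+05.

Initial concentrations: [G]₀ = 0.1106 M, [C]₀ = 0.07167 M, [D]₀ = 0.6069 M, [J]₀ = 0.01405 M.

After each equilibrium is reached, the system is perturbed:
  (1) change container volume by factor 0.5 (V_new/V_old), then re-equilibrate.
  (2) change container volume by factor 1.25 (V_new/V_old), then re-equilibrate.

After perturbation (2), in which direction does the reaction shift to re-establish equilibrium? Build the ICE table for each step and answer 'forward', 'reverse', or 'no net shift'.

Direction: forward

Q₀ = 0.02509 vs Keq = 8.8840e+05 ⇒ Q<K, forward
Step 1:
                  G         C         D         J
  init       0.1106   0.07167    0.6069   0.01405
  Δ        -0.02339  -0.07018   0.04679   0.07018
  eq        0.08721  0.001488    0.6537   0.08423
  solve Keq expr → x = 0.02339; check Q = 8.8840e+05
Then change container volume by factor 0.5 (V_new/V_old).
Step 2:
                  G         C         D         J
  init       0.1744  0.002976     1.307    0.1685
  Δ       2.5137e-04 7.5411e-04 -5.0274e-04 -7.5411e-04
  eq         0.1747  0.003731     1.307    0.1677
  solve Keq expr → x = -2.5137e-04; check Q = 8.8840e+05
Then change container volume by factor 1.25 (V_new/V_old).
Step 3:
                  G         C         D         J
  init       0.1397  0.002984     1.045    0.1342
  Δ       -6.9637e-05 -2.0891e-04 1.3927e-04 2.0891e-04
  eq         0.1397  0.002776     1.046    0.1344
  solve Keq expr → x = 6.9637e-05; check Q = 8.8840e+05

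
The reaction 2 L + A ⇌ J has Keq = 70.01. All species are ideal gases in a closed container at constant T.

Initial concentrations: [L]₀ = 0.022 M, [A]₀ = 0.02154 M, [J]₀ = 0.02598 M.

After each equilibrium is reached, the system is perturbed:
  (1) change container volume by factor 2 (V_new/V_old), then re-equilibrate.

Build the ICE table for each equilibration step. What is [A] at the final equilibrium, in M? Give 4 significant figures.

[A]_eq = 0.02203 M

Q₀ = 2492 vs Keq = 70.01 ⇒ Q>K, reverse
Step 1:
                   L          A          J
  init         0.022    0.02154    0.02598
  Δ          0.03457    0.01728   -0.01728
  eq         0.05657    0.03882   0.008697
  solve Keq expr → x = -0.01728; check Q = 70.01
Then change container volume by factor 2 (V_new/V_old).
Step 2:
                   L          A          J
  init       0.02828    0.01941   0.004348
  Δ         0.005232   0.002616  -0.002616
  eq         0.03352    0.02203   0.001732
  solve Keq expr → x = -0.002616; check Q = 70.01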